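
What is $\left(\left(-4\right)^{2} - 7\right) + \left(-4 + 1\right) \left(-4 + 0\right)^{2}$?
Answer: $-39$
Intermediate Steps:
$\left(\left(-4\right)^{2} - 7\right) + \left(-4 + 1\right) \left(-4 + 0\right)^{2} = \left(16 - 7\right) - 3 \left(-4\right)^{2} = 9 - 48 = -39$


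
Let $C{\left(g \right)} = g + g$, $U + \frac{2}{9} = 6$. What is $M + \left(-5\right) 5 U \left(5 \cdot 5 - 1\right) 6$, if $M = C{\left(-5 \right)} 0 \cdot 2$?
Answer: $-20800$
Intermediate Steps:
$U = \frac{52}{9}$ ($U = - \frac{2}{9} + 6 = \frac{52}{9} \approx 5.7778$)
$C{\left(g \right)} = 2 g$
$M = 0$ ($M = 2 \left(-5\right) 0 \cdot 2 = \left(-10\right) 0 \cdot 2 = 0 \cdot 2 = 0$)
$M + \left(-5\right) 5 U \left(5 \cdot 5 - 1\right) 6 = 0 + \left(-5\right) 5 \cdot \frac{52}{9} \left(5 \cdot 5 - 1\right) 6 = 0 + \left(-25\right) \frac{52}{9} \left(25 - 1\right) 6 = 0 - \frac{1300 \cdot 24 \cdot 6}{9} = 0 - 20800 = -20800$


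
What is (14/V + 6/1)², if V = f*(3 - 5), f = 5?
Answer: 529/25 ≈ 21.160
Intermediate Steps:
V = -10 (V = 5*(3 - 5) = 5*(-2) = -10)
(14/V + 6/1)² = (14/(-10) + 6/1)² = (14*(-⅒) + 6*1)² = (-7/5 + 6)² = (23/5)² = 529/25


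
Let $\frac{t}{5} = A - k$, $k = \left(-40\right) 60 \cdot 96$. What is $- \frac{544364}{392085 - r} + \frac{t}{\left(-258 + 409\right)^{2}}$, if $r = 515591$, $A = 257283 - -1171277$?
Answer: $\frac{518434806182}{1408030153} \approx 368.2$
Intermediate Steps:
$A = 1428560$ ($A = 257283 + 1171277 = 1428560$)
$k = -230400$ ($k = \left(-2400\right) 96 = -230400$)
$t = 8294800$ ($t = 5 \left(1428560 - -230400\right) = 5 \left(1428560 + 230400\right) = 5 \cdot 1658960 = 8294800$)
$- \frac{544364}{392085 - r} + \frac{t}{\left(-258 + 409\right)^{2}} = - \frac{544364}{392085 - 515591} + \frac{8294800}{\left(-258 + 409\right)^{2}} = - \frac{544364}{392085 - 515591} + \frac{8294800}{151^{2}} = - \frac{544364}{-123506} + \frac{8294800}{22801} = \left(-544364\right) \left(- \frac{1}{123506}\right) + 8294800 \cdot \frac{1}{22801} = \frac{272182}{61753} + \frac{8294800}{22801} = \frac{518434806182}{1408030153}$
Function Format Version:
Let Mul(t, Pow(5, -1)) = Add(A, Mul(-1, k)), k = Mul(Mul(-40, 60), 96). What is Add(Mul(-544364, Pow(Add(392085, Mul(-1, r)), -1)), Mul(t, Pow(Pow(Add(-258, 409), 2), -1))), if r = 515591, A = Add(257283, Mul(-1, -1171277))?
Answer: Rational(518434806182, 1408030153) ≈ 368.20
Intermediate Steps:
A = 1428560 (A = Add(257283, 1171277) = 1428560)
k = -230400 (k = Mul(-2400, 96) = -230400)
t = 8294800 (t = Mul(5, Add(1428560, Mul(-1, -230400))) = Mul(5, Add(1428560, 230400)) = Mul(5, 1658960) = 8294800)
Add(Mul(-544364, Pow(Add(392085, Mul(-1, r)), -1)), Mul(t, Pow(Pow(Add(-258, 409), 2), -1))) = Add(Mul(-544364, Pow(Add(392085, Mul(-1, 515591)), -1)), Mul(8294800, Pow(Pow(Add(-258, 409), 2), -1))) = Add(Mul(-544364, Pow(Add(392085, -515591), -1)), Mul(8294800, Pow(Pow(151, 2), -1))) = Add(Mul(-544364, Pow(-123506, -1)), Mul(8294800, Pow(22801, -1))) = Add(Mul(-544364, Rational(-1, 123506)), Mul(8294800, Rational(1, 22801))) = Add(Rational(272182, 61753), Rational(8294800, 22801)) = Rational(518434806182, 1408030153)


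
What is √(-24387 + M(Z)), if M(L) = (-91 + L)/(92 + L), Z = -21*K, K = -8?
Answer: I*√412135295/130 ≈ 156.16*I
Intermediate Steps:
Z = 168 (Z = -21*(-8) = 168)
M(L) = (-91 + L)/(92 + L)
√(-24387 + M(Z)) = √(-24387 + (-91 + 168)/(92 + 168)) = √(-24387 + 77/260) = √(-6340543/260) = I*√412135295/130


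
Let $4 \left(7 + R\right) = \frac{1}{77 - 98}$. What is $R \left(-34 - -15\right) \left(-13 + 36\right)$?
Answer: $\frac{257393}{84} \approx 3064.2$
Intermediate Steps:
$R = - \frac{589}{84}$ ($R = -7 + \frac{1}{4 \left(77 - 98\right)} = -7 + \frac{1}{4 \left(-21\right)} = -7 + \frac{1}{4} \left(- \frac{1}{21}\right) = -7 - \frac{1}{84} = - \frac{589}{84} \approx -7.0119$)
$R \left(-34 - -15\right) \left(-13 + 36\right) = - \frac{589 \left(-34 - -15\right)}{84} \left(-13 + 36\right) = - \frac{589 \left(-34 + 15\right)}{84} \cdot 23 = \left(- \frac{589}{84}\right) \left(-19\right) 23 = \frac{11191}{84} \cdot 23 = \frac{257393}{84}$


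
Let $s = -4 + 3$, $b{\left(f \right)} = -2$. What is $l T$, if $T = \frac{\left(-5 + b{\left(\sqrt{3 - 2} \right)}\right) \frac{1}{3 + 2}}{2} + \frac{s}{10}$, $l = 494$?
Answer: $- \frac{1976}{5} \approx -395.2$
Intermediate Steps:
$s = -1$
$T = - \frac{4}{5}$ ($T = \frac{\left(-5 - 2\right) \frac{1}{3 + 2}}{2} - \frac{1}{10} = - \frac{7}{5} \cdot \frac{1}{2} - \frac{1}{10} = \left(-7\right) \frac{1}{5} \cdot \frac{1}{2} - \frac{1}{10} = \left(- \frac{7}{5}\right) \frac{1}{2} - \frac{1}{10} = - \frac{7}{10} - \frac{1}{10} = - \frac{4}{5} \approx -0.8$)
$l T = 494 \left(- \frac{4}{5}\right) = - \frac{1976}{5}$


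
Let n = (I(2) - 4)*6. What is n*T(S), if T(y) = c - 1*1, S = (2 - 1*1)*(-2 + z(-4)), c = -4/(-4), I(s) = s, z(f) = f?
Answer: 0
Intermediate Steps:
c = 1 (c = -4*(-1/4) = 1)
S = -6 (S = (2 - 1*1)*(-2 - 4) = (2 - 1)*(-6) = 1*(-6) = -6)
T(y) = 0 (T(y) = 1 - 1*1 = 1 - 1 = 0)
n = -12 (n = (2 - 4)*6 = -2*6 = -12)
n*T(S) = -12*0 = 0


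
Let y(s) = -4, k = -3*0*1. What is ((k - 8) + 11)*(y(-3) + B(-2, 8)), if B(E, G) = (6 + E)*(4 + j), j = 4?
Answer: 84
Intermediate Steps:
k = 0 (k = 0*1 = 0)
B(E, G) = 48 + 8*E (B(E, G) = (6 + E)*(4 + 4) = (6 + E)*8 = 48 + 8*E)
((k - 8) + 11)*(y(-3) + B(-2, 8)) = ((0 - 8) + 11)*(-4 + (48 + 8*(-2))) = (-8 + 11)*(-4 + (48 - 16)) = 3*(-4 + 32) = 3*28 = 84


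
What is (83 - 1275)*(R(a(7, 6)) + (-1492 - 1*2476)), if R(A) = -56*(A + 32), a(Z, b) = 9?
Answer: 7466688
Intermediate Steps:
R(A) = -1792 - 56*A (R(A) = -56*(32 + A) = -1792 - 56*A)
(83 - 1275)*(R(a(7, 6)) + (-1492 - 1*2476)) = (83 - 1275)*((-1792 - 56*9) + (-1492 - 1*2476)) = -1192*((-1792 - 504) + (-1492 - 2476)) = -1192*(-2296 - 3968) = -1192*(-6264) = 7466688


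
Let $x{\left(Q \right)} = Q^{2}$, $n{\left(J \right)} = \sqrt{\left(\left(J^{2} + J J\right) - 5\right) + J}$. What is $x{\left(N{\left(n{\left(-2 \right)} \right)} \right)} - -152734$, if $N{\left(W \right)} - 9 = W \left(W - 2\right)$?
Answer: $152798$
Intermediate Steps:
$n{\left(J \right)} = \sqrt{-5 + J + 2 J^{2}}$ ($n{\left(J \right)} = \sqrt{\left(\left(J^{2} + J^{2}\right) - 5\right) + J} = \sqrt{\left(2 J^{2} - 5\right) + J} = \sqrt{\left(-5 + 2 J^{2}\right) + J} = \sqrt{-5 + J + 2 J^{2}}$)
$N{\left(W \right)} = 9 + W \left(-2 + W\right)$ ($N{\left(W \right)} = 9 + W \left(W - 2\right) = 9 + W \left(-2 + W\right)$)
$x{\left(N{\left(n{\left(-2 \right)} \right)} \right)} - -152734 = \left(9 + \left(\sqrt{-5 - 2 + 2 \left(-2\right)^{2}}\right)^{2} - 2 \sqrt{-5 - 2 + 2 \left(-2\right)^{2}}\right)^{2} - -152734 = \left(9 + \left(\sqrt{-5 - 2 + 2 \cdot 4}\right)^{2} - 2 \sqrt{-5 - 2 + 2 \cdot 4}\right)^{2} + 152734 = \left(9 + \left(\sqrt{-5 - 2 + 8}\right)^{2} - 2 \sqrt{-5 - 2 + 8}\right)^{2} + 152734 = \left(9 + \left(\sqrt{1}\right)^{2} - 2 \sqrt{1}\right)^{2} + 152734 = \left(9 + 1^{2} - 2\right)^{2} + 152734 = \left(9 + 1 - 2\right)^{2} + 152734 = 8^{2} + 152734 = 64 + 152734 = 152798$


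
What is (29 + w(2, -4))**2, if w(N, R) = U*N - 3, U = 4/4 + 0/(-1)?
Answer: 784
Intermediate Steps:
U = 1 (U = 4*(1/4) + 0*(-1) = 1 + 0 = 1)
w(N, R) = -3 + N (w(N, R) = 1*N - 3 = N - 3 = -3 + N)
(29 + w(2, -4))**2 = (29 + (-3 + 2))**2 = (29 - 1)**2 = 28**2 = 784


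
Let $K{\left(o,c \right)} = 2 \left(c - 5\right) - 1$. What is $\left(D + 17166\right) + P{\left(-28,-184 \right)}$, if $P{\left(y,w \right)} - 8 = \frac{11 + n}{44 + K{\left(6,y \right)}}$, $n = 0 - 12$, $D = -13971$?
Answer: $\frac{73670}{23} \approx 3203.0$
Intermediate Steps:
$n = -12$ ($n = 0 - 12 = -12$)
$K{\left(o,c \right)} = -11 + 2 c$ ($K{\left(o,c \right)} = 2 \left(-5 + c\right) - 1 = \left(-10 + 2 c\right) - 1 = -11 + 2 c$)
$P{\left(y,w \right)} = 8 - \frac{1}{33 + 2 y}$ ($P{\left(y,w \right)} = 8 + \frac{11 - 12}{44 + \left(-11 + 2 y\right)} = 8 - \frac{1}{33 + 2 y}$)
$\left(D + 17166\right) + P{\left(-28,-184 \right)} = \left(-13971 + 17166\right) + \frac{263 + 16 \left(-28\right)}{33 + 2 \left(-28\right)} = 3195 + \frac{263 - 448}{33 - 56} = 3195 + \frac{1}{-23} \left(-185\right) = 3195 - - \frac{185}{23} = 3195 + \frac{185}{23} = \frac{73670}{23}$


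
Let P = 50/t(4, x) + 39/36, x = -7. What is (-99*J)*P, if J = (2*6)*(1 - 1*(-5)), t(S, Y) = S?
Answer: -96822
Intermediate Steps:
P = 163/12 (P = 50/4 + 39/36 = 50*(¼) + 39*(1/36) = 25/2 + 13/12 = 163/12 ≈ 13.583)
J = 72 (J = 12*(1 + 5) = 12*6 = 72)
(-99*J)*P = -99*72*(163/12) = -7128*163/12 = -96822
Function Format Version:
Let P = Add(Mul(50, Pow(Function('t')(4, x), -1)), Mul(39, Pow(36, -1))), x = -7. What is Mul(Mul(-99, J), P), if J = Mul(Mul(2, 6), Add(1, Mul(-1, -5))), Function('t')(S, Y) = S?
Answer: -96822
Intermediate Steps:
P = Rational(163, 12) (P = Add(Mul(50, Pow(4, -1)), Mul(39, Pow(36, -1))) = Add(Mul(50, Rational(1, 4)), Mul(39, Rational(1, 36))) = Add(Rational(25, 2), Rational(13, 12)) = Rational(163, 12) ≈ 13.583)
J = 72 (J = Mul(12, Add(1, 5)) = Mul(12, 6) = 72)
Mul(Mul(-99, J), P) = Mul(Mul(-99, 72), Rational(163, 12)) = Mul(-7128, Rational(163, 12)) = -96822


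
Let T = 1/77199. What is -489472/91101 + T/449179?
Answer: -5657671365546337/1053011242880907 ≈ -5.3728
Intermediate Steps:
T = 1/77199 ≈ 1.2954e-5
-489472/91101 + T/449179 = -489472/91101 + (1/77199)/449179 = -489472*1/91101 + (1/77199)*(1/449179) = -489472/91101 + 1/34676169621 = -5657671365546337/1053011242880907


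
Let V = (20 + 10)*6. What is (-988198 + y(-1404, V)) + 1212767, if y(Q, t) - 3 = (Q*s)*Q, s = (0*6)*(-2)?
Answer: 224572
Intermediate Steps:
s = 0 (s = 0*(-2) = 0)
V = 180 (V = 30*6 = 180)
y(Q, t) = 3 (y(Q, t) = 3 + (Q*0)*Q = 3 + 0*Q = 3 + 0 = 3)
(-988198 + y(-1404, V)) + 1212767 = (-988198 + 3) + 1212767 = -988195 + 1212767 = 224572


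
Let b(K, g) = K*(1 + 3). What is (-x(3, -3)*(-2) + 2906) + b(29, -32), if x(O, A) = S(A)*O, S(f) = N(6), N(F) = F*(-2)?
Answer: 2950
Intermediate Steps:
N(F) = -2*F
S(f) = -12 (S(f) = -2*6 = -12)
b(K, g) = 4*K (b(K, g) = K*4 = 4*K)
x(O, A) = -12*O
(-x(3, -3)*(-2) + 2906) + b(29, -32) = (-(-12)*3*(-2) + 2906) + 4*29 = (-1*(-36)*(-2) + 2906) + 116 = (36*(-2) + 2906) + 116 = (-72 + 2906) + 116 = 2834 + 116 = 2950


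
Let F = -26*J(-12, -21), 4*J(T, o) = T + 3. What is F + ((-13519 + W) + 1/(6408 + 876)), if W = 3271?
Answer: -74220317/7284 ≈ -10190.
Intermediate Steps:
J(T, o) = ¾ + T/4 (J(T, o) = (T + 3)/4 = (3 + T)/4 = ¾ + T/4)
F = 117/2 (F = -26*(¾ + (¼)*(-12)) = -26*(¾ - 3) = -26*(-9/4) = 117/2 ≈ 58.500)
F + ((-13519 + W) + 1/(6408 + 876)) = 117/2 + ((-13519 + 3271) + 1/(6408 + 876)) = 117/2 + (-10248 + 1/7284) = 117/2 - 74646431/7284 = -74220317/7284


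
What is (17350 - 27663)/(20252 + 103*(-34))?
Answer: -10313/16750 ≈ -0.61570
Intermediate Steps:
(17350 - 27663)/(20252 + 103*(-34)) = -10313/(20252 - 3502) = -10313/16750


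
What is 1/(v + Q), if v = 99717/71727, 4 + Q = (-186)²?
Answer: 23909/827093367 ≈ 2.8907e-5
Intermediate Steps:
Q = 34592 (Q = -4 + (-186)² = -4 + 34596 = 34592)
v = 33239/23909 (v = 99717*(1/71727) = 33239/23909 ≈ 1.3902)
1/(v + Q) = 1/(33239/23909 + 34592) = 1/(827093367/23909) = 23909/827093367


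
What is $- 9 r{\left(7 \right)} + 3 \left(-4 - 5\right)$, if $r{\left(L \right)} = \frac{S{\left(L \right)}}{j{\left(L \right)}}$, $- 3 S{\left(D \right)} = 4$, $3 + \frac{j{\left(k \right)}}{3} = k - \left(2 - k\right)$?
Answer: $- \frac{239}{9} \approx -26.556$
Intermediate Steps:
$j{\left(k \right)} = -15 + 6 k$ ($j{\left(k \right)} = -9 + 3 \left(k - \left(2 - k\right)\right) = -9 + 3 \left(k + \left(-2 + k\right)\right) = -9 + 3 \left(-2 + 2 k\right) = -9 + \left(-6 + 6 k\right) = -15 + 6 k$)
$S{\left(D \right)} = - \frac{4}{3}$ ($S{\left(D \right)} = \left(- \frac{1}{3}\right) 4 = - \frac{4}{3}$)
$r{\left(L \right)} = - \frac{4}{3 \left(-15 + 6 L\right)}$
$- 9 r{\left(7 \right)} + 3 \left(-4 - 5\right) = - 9 \left(- \frac{4}{-45 + 18 \cdot 7}\right) + 3 \left(-4 - 5\right) = - 9 \left(- \frac{4}{-45 + 126}\right) + 3 \left(-9\right) = - 9 \left(- \frac{4}{81}\right) - 27 = - 9 \left(\left(-4\right) \frac{1}{81}\right) - 27 = \left(-9\right) \left(- \frac{4}{81}\right) - 27 = \frac{4}{9} - 27 = - \frac{239}{9}$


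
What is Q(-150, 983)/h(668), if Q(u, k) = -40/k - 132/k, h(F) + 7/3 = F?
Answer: -516/1963051 ≈ -0.00026286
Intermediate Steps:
h(F) = -7/3 + F
Q(u, k) = -172/k
Q(-150, 983)/h(668) = (-172/983)/(-7/3 + 668) = (-172*1/983)/(1997/3) = -172/983*3/1997 = -516/1963051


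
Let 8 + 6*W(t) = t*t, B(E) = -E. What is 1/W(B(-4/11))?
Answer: -363/476 ≈ -0.76260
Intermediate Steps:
W(t) = -4/3 + t²/6 (W(t) = -4/3 + (t*t)/6 = -4/3 + t²/6)
1/W(B(-4/11)) = 1/(-4/3 + (-(-4)/11)²/6) = 1/(-4/3 + (-1*(-4/11))²/6) = 1/(-4/3 + (4/11)²/6) = 1/(-4/3 + (⅙)*(16/121)) = 1/(-4/3 + 8/363) = 1/(-476/363) = -363/476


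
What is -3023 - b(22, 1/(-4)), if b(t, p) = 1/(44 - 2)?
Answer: -126967/42 ≈ -3023.0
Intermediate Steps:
b(t, p) = 1/42
-3023 - b(22, 1/(-4)) = -3023 - 1*1/42 = -3023 - 1/42 = -126967/42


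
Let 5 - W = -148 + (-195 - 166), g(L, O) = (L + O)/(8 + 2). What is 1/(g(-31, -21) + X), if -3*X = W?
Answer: -15/2648 ≈ -0.0056647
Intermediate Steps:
g(L, O) = L/10 + O/10 (g(L, O) = (L + O)/10 = (L + O)*(⅒) = L/10 + O/10)
W = 514 (W = 5 - (-148 + (-195 - 166)) = 5 - (-148 - 361) = 5 - 1*(-509) = 5 + 509 = 514)
X = -514/3 (X = -⅓*514 = -514/3 ≈ -171.33)
1/(g(-31, -21) + X) = 1/(((⅒)*(-31) + (⅒)*(-21)) - 514/3) = 1/((-31/10 - 21/10) - 514/3) = 1/(-26/5 - 514/3) = 1/(-2648/15) = -15/2648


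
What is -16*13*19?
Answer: -3952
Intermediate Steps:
-16*13*19 = -208*19 = -3952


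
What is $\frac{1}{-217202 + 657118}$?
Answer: $\frac{1}{439916} \approx 2.2732 \cdot 10^{-6}$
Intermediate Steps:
$\frac{1}{-217202 + 657118} = \frac{1}{439916}$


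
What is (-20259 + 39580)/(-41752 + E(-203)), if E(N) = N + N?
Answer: -19321/42158 ≈ -0.45830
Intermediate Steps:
E(N) = 2*N
(-20259 + 39580)/(-41752 + E(-203)) = (-20259 + 39580)/(-41752 + 2*(-203)) = 19321/(-41752 - 406) = 19321/(-42158) = 19321*(-1/42158) = -19321/42158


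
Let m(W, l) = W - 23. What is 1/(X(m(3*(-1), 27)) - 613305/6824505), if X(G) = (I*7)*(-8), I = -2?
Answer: 454967/50915417 ≈ 0.0089357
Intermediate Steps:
m(W, l) = -23 + W
X(G) = 112 (X(G) = -2*7*(-8) = -14*(-8) = 112)
1/(X(m(3*(-1), 27)) - 613305/6824505) = 1/(112 - 613305/6824505) = 1/(112 - 613305*1/6824505) = 1/(112 - 40887/454967) = 1/(50915417/454967) = 454967/50915417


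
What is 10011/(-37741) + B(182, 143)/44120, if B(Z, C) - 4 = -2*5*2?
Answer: -1176301/4428545 ≈ -0.26562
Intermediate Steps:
B(Z, C) = -16 (B(Z, C) = 4 - 2*5*2 = 4 - 10*2 = 4 - 20 = -16)
10011/(-37741) + B(182, 143)/44120 = 10011/(-37741) - 16/44120 = 10011*(-1/37741) - 16*1/44120 = -213/803 - 2/5515 = -1176301/4428545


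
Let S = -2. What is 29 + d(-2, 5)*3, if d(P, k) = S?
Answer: 23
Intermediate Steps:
d(P, k) = -2
29 + d(-2, 5)*3 = 29 - 2*3 = 29 - 6 = 23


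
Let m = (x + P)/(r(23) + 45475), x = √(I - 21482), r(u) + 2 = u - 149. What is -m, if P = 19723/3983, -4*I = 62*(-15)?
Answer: -19723/180617101 - I*√84998/90694 ≈ -0.0001092 - 0.0032146*I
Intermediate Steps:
r(u) = -151 + u (r(u) = -2 + (u - 149) = -2 + (-149 + u) = -151 + u)
I = 465/2 (I = -31*(-15)/2 = -¼*(-930) = 465/2 ≈ 232.50)
x = I*√84998/2 (x = √(465/2 - 21482) = √(-42499/2) = I*√84998/2 ≈ 145.77*I)
P = 19723/3983 (P = 19723*(1/3983) = 19723/3983 ≈ 4.9518)
m = 19723/180617101 + I*√84998/90694 (m = (I*√84998/2 + 19723/3983)/((-151 + 23) + 45475) = (19723/3983 + I*√84998/2)/(-128 + 45475) = (19723/3983 + I*√84998/2)/45347 = (19723/3983 + I*√84998/2)*(1/45347) = 19723/180617101 + I*√84998/90694 ≈ 0.0001092 + 0.0032146*I)
-m = -(19723/180617101 + I*√84998/90694) = -19723/180617101 - I*√84998/90694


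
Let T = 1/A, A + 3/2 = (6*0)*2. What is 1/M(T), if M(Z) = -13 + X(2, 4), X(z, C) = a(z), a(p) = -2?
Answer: -1/15 ≈ -0.066667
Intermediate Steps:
X(z, C) = -2
A = -3/2 (A = -3/2 + (6*0)*2 = -3/2 + 0*2 = -3/2 + 0 = -3/2 ≈ -1.5000)
T = -2/3 (T = 1/(-3/2) = -2/3 ≈ -0.66667)
M(Z) = -15 (M(Z) = -13 - 2 = -15)
1/M(T) = 1/(-15) = -1/15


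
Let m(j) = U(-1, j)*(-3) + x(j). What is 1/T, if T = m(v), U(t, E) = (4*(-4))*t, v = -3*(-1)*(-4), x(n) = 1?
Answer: -1/47 ≈ -0.021277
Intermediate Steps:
v = -12 (v = 3*(-4) = -12)
U(t, E) = -16*t
m(j) = -47 (m(j) = -16*(-1)*(-3) + 1 = 16*(-3) + 1 = -48 + 1 = -47)
T = -47
1/T = 1/(-47) = -1/47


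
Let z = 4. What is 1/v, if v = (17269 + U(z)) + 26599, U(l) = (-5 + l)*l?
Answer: 1/43864 ≈ 2.2798e-5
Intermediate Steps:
U(l) = l*(-5 + l)
v = 43864 (v = (17269 + 4*(-5 + 4)) + 26599 = (17269 + 4*(-1)) + 26599 = (17269 - 4) + 26599 = 17265 + 26599 = 43864)
1/v = 1/43864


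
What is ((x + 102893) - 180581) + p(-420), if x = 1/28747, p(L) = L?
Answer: -2245370675/28747 ≈ -78108.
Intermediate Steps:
x = 1/28747 ≈ 3.4786e-5
((x + 102893) - 180581) + p(-420) = ((1/28747 + 102893) - 180581) - 420 = (2957865072/28747 - 180581) - 420 = -2233296935/28747 - 420 = -2245370675/28747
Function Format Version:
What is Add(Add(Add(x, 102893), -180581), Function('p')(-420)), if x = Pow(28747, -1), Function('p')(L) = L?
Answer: Rational(-2245370675, 28747) ≈ -78108.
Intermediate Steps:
x = Rational(1, 28747) ≈ 3.4786e-5
Add(Add(Add(x, 102893), -180581), Function('p')(-420)) = Add(Add(Add(Rational(1, 28747), 102893), -180581), -420) = Add(Add(Rational(2957865072, 28747), -180581), -420) = Add(Rational(-2233296935, 28747), -420) = Rational(-2245370675, 28747)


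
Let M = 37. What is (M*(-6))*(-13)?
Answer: 2886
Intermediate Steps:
(M*(-6))*(-13) = (37*(-6))*(-13) = -222*(-13) = 2886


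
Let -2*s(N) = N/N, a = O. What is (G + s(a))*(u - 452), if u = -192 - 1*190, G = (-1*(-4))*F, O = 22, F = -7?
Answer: 23769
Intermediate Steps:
G = -28 (G = -1*(-4)*(-7) = 4*(-7) = -28)
a = 22
u = -382 (u = -192 - 190 = -382)
s(N) = -½ (s(N) = -N/(2*N) = -½*1 = -½)
(G + s(a))*(u - 452) = (-28 - ½)*(-382 - 452) = -57/2*(-834) = 23769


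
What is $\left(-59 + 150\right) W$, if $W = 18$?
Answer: $1638$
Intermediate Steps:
$\left(-59 + 150\right) W = \left(-59 + 150\right) 18 = 91 \cdot 18 = 1638$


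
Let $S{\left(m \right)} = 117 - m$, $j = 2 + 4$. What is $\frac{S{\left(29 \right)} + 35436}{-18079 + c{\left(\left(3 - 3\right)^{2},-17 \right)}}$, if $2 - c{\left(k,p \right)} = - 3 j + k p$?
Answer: $- \frac{35524}{18059} \approx -1.9671$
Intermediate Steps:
$j = 6$
$c{\left(k,p \right)} = 20 - k p$ ($c{\left(k,p \right)} = 2 - \left(\left(-3\right) 6 + k p\right) = 2 - \left(-18 + k p\right) = 20 - k p$)
$\frac{S{\left(29 \right)} + 35436}{-18079 + c{\left(\left(3 - 3\right)^{2},-17 \right)}} = \frac{\left(117 - 29\right) + 35436}{-18079 + \left(20 - \left(3 - 3\right)^{2} \left(-17\right)\right)} = \frac{\left(117 - 29\right) + 35436}{-18079 + \left(20 - 0^{2} \left(-17\right)\right)} = \frac{88 + 35436}{-18079 + \left(20 - 0 \left(-17\right)\right)} = \frac{35524}{-18079 + \left(20 + 0\right)} = \frac{35524}{-18079 + 20} = \frac{35524}{-18059} = 35524 \left(- \frac{1}{18059}\right) = - \frac{35524}{18059}$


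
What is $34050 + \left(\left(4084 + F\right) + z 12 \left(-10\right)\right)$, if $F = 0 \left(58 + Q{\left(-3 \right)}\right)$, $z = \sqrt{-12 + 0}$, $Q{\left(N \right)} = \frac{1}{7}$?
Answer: $38134 - 240 i \sqrt{3} \approx 38134.0 - 415.69 i$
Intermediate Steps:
$Q{\left(N \right)} = \frac{1}{7}$
$z = 2 i \sqrt{3}$ ($z = \sqrt{-12} = 2 i \sqrt{3} \approx 3.4641 i$)
$F = 0$ ($F = 0 \left(58 + \frac{1}{7}\right) = 0 \cdot \frac{407}{7} = 0$)
$34050 + \left(\left(4084 + F\right) + z 12 \left(-10\right)\right) = 34050 + \left(\left(4084 + 0\right) + 2 i \sqrt{3} \cdot 12 \left(-10\right)\right) = 34050 + \left(4084 + 24 i \sqrt{3} \left(-10\right)\right) = 34050 + \left(4084 - 240 i \sqrt{3}\right) = 38134 - 240 i \sqrt{3}$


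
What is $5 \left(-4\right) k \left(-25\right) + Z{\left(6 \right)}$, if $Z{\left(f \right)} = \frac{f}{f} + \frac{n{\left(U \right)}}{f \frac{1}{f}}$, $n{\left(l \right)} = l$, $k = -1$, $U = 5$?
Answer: $-494$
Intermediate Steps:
$Z{\left(f \right)} = 6$ ($Z{\left(f \right)} = \frac{f}{f} + \frac{5}{f \frac{1}{f}} = 1 + \frac{5}{1} = 1 + 5 \cdot 1 = 1 + 5 = 6$)
$5 \left(-4\right) k \left(-25\right) + Z{\left(6 \right)} = 5 \left(-4\right) \left(-1\right) \left(-25\right) + 6 = \left(-20\right) \left(-1\right) \left(-25\right) + 6 = 20 \left(-25\right) + 6 = -500 + 6 = -494$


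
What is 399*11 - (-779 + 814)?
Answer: 4354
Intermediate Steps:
399*11 - (-779 + 814) = 4389 - 1*35 = 4389 - 35 = 4354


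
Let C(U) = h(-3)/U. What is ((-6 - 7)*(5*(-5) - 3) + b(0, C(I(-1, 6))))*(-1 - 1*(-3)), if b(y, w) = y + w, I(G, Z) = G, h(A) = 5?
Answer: 718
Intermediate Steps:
C(U) = 5/U
b(y, w) = w + y
((-6 - 7)*(5*(-5) - 3) + b(0, C(I(-1, 6))))*(-1 - 1*(-3)) = ((-6 - 7)*(5*(-5) - 3) + (5/(-1) + 0))*(-1 - 1*(-3)) = (-13*(-25 - 3) + (5*(-1) + 0))*(-1 + 3) = (-13*(-28) + (-5 + 0))*2 = (364 - 5)*2 = 359*2 = 718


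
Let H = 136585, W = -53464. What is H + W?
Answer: 83121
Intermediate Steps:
H + W = 136585 - 53464 = 83121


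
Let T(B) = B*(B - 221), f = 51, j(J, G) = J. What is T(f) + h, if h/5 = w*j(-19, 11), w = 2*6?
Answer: -9810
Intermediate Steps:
w = 12
T(B) = B*(-221 + B)
h = -1140 (h = 5*(12*(-19)) = 5*(-228) = -1140)
T(f) + h = 51*(-221 + 51) - 1140 = 51*(-170) - 1140 = -8670 - 1140 = -9810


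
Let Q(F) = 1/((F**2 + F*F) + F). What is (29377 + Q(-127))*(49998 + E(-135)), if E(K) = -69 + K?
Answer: 47001173448072/32131 ≈ 1.4628e+9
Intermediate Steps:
Q(F) = 1/(F + 2*F**2) (Q(F) = 1/((F**2 + F**2) + F) = 1/(2*F**2 + F) = 1/(F + 2*F**2))
(29377 + Q(-127))*(49998 + E(-135)) = (29377 + 1/((-127)*(1 + 2*(-127))))*(49998 + (-69 - 135)) = (29377 - 1/(127*(1 - 254)))*(49998 - 204) = (29377 - 1/127/(-253))*49794 = (29377 - 1/127*(-1/253))*49794 = (29377 + 1/32131)*49794 = (943912388/32131)*49794 = 47001173448072/32131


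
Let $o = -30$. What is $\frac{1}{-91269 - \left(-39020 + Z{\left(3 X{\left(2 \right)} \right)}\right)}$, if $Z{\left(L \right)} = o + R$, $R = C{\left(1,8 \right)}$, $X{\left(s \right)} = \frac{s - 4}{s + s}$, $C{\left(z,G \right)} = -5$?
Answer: $- \frac{1}{52214} \approx -1.9152 \cdot 10^{-5}$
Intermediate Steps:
$X{\left(s \right)} = \frac{-4 + s}{2 s}$
$R = -5$
$Z{\left(L \right)} = -35$ ($Z{\left(L \right)} = -30 - 5 = -35$)
$\frac{1}{-91269 - \left(-39020 + Z{\left(3 X{\left(2 \right)} \right)}\right)} = \frac{1}{-91269 + \left(27509 - \left(-35 - 11511\right)\right)} = \frac{1}{-91269 + \left(27509 - -11546\right)} = \frac{1}{-91269 + \left(27509 + 11546\right)} = \frac{1}{-91269 + 39055} = \frac{1}{-52214} = - \frac{1}{52214}$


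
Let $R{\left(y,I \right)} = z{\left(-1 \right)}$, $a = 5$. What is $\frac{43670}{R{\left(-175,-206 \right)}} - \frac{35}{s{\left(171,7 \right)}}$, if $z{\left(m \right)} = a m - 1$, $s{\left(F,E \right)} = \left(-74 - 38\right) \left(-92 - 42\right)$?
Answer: $- \frac{46814255}{6432} \approx -7278.3$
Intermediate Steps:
$s{\left(F,E \right)} = 15008$ ($s{\left(F,E \right)} = \left(-112\right) \left(-134\right) = 15008$)
$z{\left(m \right)} = -1 + 5 m$ ($z{\left(m \right)} = 5 m - 1 = -1 + 5 m$)
$R{\left(y,I \right)} = -6$ ($R{\left(y,I \right)} = -1 + 5 \left(-1\right) = -1 - 5 = -6$)
$\frac{43670}{R{\left(-175,-206 \right)}} - \frac{35}{s{\left(171,7 \right)}} = \frac{43670}{-6} - \frac{35}{15008} = 43670 \left(- \frac{1}{6}\right) - \frac{5}{2144} = - \frac{21835}{3} - \frac{5}{2144} = - \frac{46814255}{6432}$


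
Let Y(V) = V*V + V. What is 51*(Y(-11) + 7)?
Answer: 5967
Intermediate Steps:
Y(V) = V + V² (Y(V) = V² + V = V + V²)
51*(Y(-11) + 7) = 51*(-11*(1 - 11) + 7) = 51*(-11*(-10) + 7) = 51*(110 + 7) = 51*117 = 5967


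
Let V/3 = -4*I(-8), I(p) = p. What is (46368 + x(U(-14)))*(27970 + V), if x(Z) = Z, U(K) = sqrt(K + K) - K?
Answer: 1301757212 + 56132*I*sqrt(7) ≈ 1.3018e+9 + 1.4851e+5*I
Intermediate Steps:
V = 96 (V = 3*(-4*(-8)) = 3*32 = 96)
U(K) = -K + sqrt(2)*sqrt(K) (U(K) = sqrt(2*K) - K = sqrt(2)*sqrt(K) - K = -K + sqrt(2)*sqrt(K))
(46368 + x(U(-14)))*(27970 + V) = (46368 + (-1*(-14) + sqrt(2)*sqrt(-14)))*(27970 + 96) = (46368 + (14 + sqrt(2)*(I*sqrt(14))))*28066 = (46368 + (14 + 2*I*sqrt(7)))*28066 = (46382 + 2*I*sqrt(7))*28066 = 1301757212 + 56132*I*sqrt(7)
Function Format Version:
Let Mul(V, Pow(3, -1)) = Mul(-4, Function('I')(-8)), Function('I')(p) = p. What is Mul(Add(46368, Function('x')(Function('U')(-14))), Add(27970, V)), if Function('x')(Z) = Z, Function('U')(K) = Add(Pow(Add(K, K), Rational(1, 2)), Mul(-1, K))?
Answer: Add(1301757212, Mul(56132, I, Pow(7, Rational(1, 2)))) ≈ Add(1.3018e+9, Mul(1.4851e+5, I))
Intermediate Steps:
V = 96 (V = Mul(3, Mul(-4, -8)) = Mul(3, 32) = 96)
Function('U')(K) = Add(Mul(-1, K), Mul(Pow(2, Rational(1, 2)), Pow(K, Rational(1, 2)))) (Function('U')(K) = Add(Pow(Mul(2, K), Rational(1, 2)), Mul(-1, K)) = Add(Mul(Pow(2, Rational(1, 2)), Pow(K, Rational(1, 2))), Mul(-1, K)) = Add(Mul(-1, K), Mul(Pow(2, Rational(1, 2)), Pow(K, Rational(1, 2)))))
Mul(Add(46368, Function('x')(Function('U')(-14))), Add(27970, V)) = Mul(Add(46368, Add(Mul(-1, -14), Mul(Pow(2, Rational(1, 2)), Pow(-14, Rational(1, 2))))), Add(27970, 96)) = Mul(Add(46368, Add(14, Mul(Pow(2, Rational(1, 2)), Mul(I, Pow(14, Rational(1, 2)))))), 28066) = Mul(Add(46368, Add(14, Mul(2, I, Pow(7, Rational(1, 2))))), 28066) = Mul(Add(46382, Mul(2, I, Pow(7, Rational(1, 2)))), 28066) = Add(1301757212, Mul(56132, I, Pow(7, Rational(1, 2))))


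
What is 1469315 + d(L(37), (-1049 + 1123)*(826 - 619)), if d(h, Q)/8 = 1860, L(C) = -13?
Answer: 1484195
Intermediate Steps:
d(h, Q) = 14880 (d(h, Q) = 8*1860 = 14880)
1469315 + d(L(37), (-1049 + 1123)*(826 - 619)) = 1469315 + 14880 = 1484195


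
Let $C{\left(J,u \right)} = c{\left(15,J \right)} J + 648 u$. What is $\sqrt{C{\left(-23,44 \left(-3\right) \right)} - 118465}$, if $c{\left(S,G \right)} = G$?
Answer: $36 i \sqrt{157} \approx 451.08 i$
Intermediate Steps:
$C{\left(J,u \right)} = J^{2} + 648 u$ ($C{\left(J,u \right)} = J J + 648 u = J^{2} + 648 u$)
$\sqrt{C{\left(-23,44 \left(-3\right) \right)} - 118465} = \sqrt{\left(\left(-23\right)^{2} + 648 \cdot 44 \left(-3\right)\right) - 118465} = \sqrt{\left(529 + 648 \left(-132\right)\right) - 118465} = \sqrt{\left(529 - 85536\right) - 118465} = \sqrt{-85007 - 118465} = \sqrt{-203472} = 36 i \sqrt{157}$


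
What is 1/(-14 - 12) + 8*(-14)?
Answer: -2913/26 ≈ -112.04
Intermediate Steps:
1/(-14 - 12) + 8*(-14) = 1/(-26) - 112 = -1/26 - 112 = -2913/26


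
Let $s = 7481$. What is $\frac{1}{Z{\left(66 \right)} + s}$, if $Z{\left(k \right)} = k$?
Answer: $\frac{1}{7547} \approx 0.0001325$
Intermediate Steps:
$\frac{1}{Z{\left(66 \right)} + s} = \frac{1}{66 + 7481} = \frac{1}{7547}$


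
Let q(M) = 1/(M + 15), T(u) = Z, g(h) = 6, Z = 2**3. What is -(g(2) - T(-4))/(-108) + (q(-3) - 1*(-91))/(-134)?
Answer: -10105/14472 ≈ -0.69825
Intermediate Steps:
Z = 8
T(u) = 8
q(M) = 1/(15 + M)
-(g(2) - T(-4))/(-108) + (q(-3) - 1*(-91))/(-134) = -(6 - 1*8)/(-108) + (1/(15 - 3) - 1*(-91))/(-134) = -(6 - 8)*(-1/108) + (1/12 + 91)*(-1/134) = -1*(-2)*(-1/108) + (1/12 + 91)*(-1/134) = 2*(-1/108) + (1093/12)*(-1/134) = -1/54 - 1093/1608 = -10105/14472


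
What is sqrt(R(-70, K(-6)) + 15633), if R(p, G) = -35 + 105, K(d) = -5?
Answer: sqrt(15703) ≈ 125.31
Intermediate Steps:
R(p, G) = 70
sqrt(R(-70, K(-6)) + 15633) = sqrt(70 + 15633) = sqrt(15703)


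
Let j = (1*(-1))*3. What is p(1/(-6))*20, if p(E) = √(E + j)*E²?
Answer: 5*I*√114/54 ≈ 0.98862*I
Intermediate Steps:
j = -3 (j = -1*3 = -3)
p(E) = E²*√(-3 + E) (p(E) = √(E - 3)*E² = √(-3 + E)*E² = E²*√(-3 + E))
p(1/(-6))*20 = ((1/(-6))²*√(-3 + 1/(-6)))*20 = ((-⅙)²*√(-3 - ⅙))*20 = (√(-19/6)/36)*20 = ((I*√114/6)/36)*20 = (I*√114/216)*20 = 5*I*√114/54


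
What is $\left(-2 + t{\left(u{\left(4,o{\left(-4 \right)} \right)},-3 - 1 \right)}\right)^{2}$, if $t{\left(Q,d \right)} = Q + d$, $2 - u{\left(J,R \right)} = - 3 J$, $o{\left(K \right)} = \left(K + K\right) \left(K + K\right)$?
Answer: $64$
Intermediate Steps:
$o{\left(K \right)} = 4 K^{2}$ ($o{\left(K \right)} = 2 K 2 K = 4 K^{2}$)
$u{\left(J,R \right)} = 2 + 3 J$ ($u{\left(J,R \right)} = 2 - - 3 J = 2 + 3 J$)
$\left(-2 + t{\left(u{\left(4,o{\left(-4 \right)} \right)},-3 - 1 \right)}\right)^{2} = \left(-2 + \left(\left(2 + 3 \cdot 4\right) - 4\right)\right)^{2} = \left(-2 + \left(\left(2 + 12\right) - 4\right)\right)^{2} = \left(-2 + \left(14 - 4\right)\right)^{2} = \left(-2 + 10\right)^{2} = 8^{2} = 64$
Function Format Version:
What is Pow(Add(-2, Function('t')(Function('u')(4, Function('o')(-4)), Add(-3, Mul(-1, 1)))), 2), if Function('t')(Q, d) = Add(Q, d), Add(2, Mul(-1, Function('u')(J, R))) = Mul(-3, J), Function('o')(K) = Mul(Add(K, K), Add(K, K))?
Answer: 64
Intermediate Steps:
Function('o')(K) = Mul(4, Pow(K, 2)) (Function('o')(K) = Mul(Mul(2, K), Mul(2, K)) = Mul(4, Pow(K, 2)))
Function('u')(J, R) = Add(2, Mul(3, J)) (Function('u')(J, R) = Add(2, Mul(-1, Mul(-3, J))) = Add(2, Mul(3, J)))
Pow(Add(-2, Function('t')(Function('u')(4, Function('o')(-4)), Add(-3, Mul(-1, 1)))), 2) = Pow(Add(-2, Add(Add(2, Mul(3, 4)), Add(-3, Mul(-1, 1)))), 2) = Pow(Add(-2, Add(Add(2, 12), Add(-3, -1))), 2) = Pow(Add(-2, Add(14, -4)), 2) = Pow(Add(-2, 10), 2) = Pow(8, 2) = 64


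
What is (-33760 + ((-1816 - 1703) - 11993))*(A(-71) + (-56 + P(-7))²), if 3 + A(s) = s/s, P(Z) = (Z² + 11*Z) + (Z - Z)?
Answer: -347564688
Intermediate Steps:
P(Z) = Z² + 11*Z (P(Z) = (Z² + 11*Z) + 0 = Z² + 11*Z)
A(s) = -2 (A(s) = -3 + s/s = -3 + 1 = -2)
(-33760 + ((-1816 - 1703) - 11993))*(A(-71) + (-56 + P(-7))²) = (-33760 + ((-1816 - 1703) - 11993))*(-2 + (-56 - 7*(11 - 7))²) = (-33760 + (-3519 - 11993))*(-2 + (-56 - 7*4)²) = (-33760 - 15512)*(-2 + (-56 - 28)²) = -49272*(-2 + (-84)²) = -49272*(-2 + 7056) = -49272*7054 = -347564688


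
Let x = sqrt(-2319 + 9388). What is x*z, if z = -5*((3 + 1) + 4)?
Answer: -40*sqrt(7069) ≈ -3363.1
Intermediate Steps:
x = sqrt(7069) ≈ 84.077
z = -40 (z = -5*(4 + 4) = -5*8 = -40)
x*z = sqrt(7069)*(-40) = -40*sqrt(7069)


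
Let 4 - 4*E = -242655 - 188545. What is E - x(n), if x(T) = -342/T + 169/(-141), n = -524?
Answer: 3982404709/36942 ≈ 1.0780e+5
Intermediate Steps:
x(T) = -169/141 - 342/T (x(T) = -342/T + 169*(-1/141) = -342/T - 169/141 = -169/141 - 342/T)
E = 107801 (E = 1 - (-242655 - 188545)/4 = 1 - ¼*(-431200) = 1 + 107800 = 107801)
E - x(n) = 107801 - (-169/141 - 342/(-524)) = 107801 - (-169/141 - 342*(-1/524)) = 107801 - (-169/141 + 171/262) = 107801 - 1*(-20167/36942) = 107801 + 20167/36942 = 3982404709/36942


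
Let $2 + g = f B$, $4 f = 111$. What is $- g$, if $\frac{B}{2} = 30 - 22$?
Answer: $-442$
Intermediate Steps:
$f = \frac{111}{4}$ ($f = \frac{1}{4} \cdot 111 = \frac{111}{4} \approx 27.75$)
$B = 16$ ($B = 2 \left(30 - 22\right) = 2 \cdot 8 = 16$)
$g = 442$ ($g = -2 + \frac{111}{4} \cdot 16 = -2 + 444 = 442$)
$- g = \left(-1\right) 442 = -442$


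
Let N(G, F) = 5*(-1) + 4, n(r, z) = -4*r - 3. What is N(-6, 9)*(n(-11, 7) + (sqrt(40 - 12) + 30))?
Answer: -71 - 2*sqrt(7) ≈ -76.292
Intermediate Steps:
n(r, z) = -3 - 4*r
N(G, F) = -1 (N(G, F) = -5 + 4 = -1)
N(-6, 9)*(n(-11, 7) + (sqrt(40 - 12) + 30)) = -((-3 - 4*(-11)) + (sqrt(40 - 12) + 30)) = -((-3 + 44) + (sqrt(28) + 30)) = -(41 + (2*sqrt(7) + 30)) = -(41 + (30 + 2*sqrt(7))) = -(71 + 2*sqrt(7)) = -71 - 2*sqrt(7)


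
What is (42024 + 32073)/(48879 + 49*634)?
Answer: 74097/79945 ≈ 0.92685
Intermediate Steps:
(42024 + 32073)/(48879 + 49*634) = 74097/(48879 + 31066) = 74097/79945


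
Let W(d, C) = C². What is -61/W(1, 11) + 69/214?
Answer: -4705/25894 ≈ -0.18170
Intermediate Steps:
-61/W(1, 11) + 69/214 = -61/(11²) + 69/214 = -61/121 + 69*(1/214) = -61*1/121 + 69/214 = -61/121 + 69/214 = -4705/25894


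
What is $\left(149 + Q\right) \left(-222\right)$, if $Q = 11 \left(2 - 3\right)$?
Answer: $-30636$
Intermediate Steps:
$Q = -11$ ($Q = 11 \left(-1\right) = -11$)
$\left(149 + Q\right) \left(-222\right) = \left(149 - 11\right) \left(-222\right) = 138 \left(-222\right) = -30636$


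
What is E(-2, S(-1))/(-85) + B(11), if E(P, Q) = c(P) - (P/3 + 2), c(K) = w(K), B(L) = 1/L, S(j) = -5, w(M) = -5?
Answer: 464/2805 ≈ 0.16542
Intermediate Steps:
c(K) = -5
E(P, Q) = -7 - P/3 (E(P, Q) = -5 - (P/3 + 2) = -5 - (2 + P/3) = -5 + (-2 - P/3) = -7 - P/3)
E(-2, S(-1))/(-85) + B(11) = (-7 - ⅓*(-2))/(-85) + 1/11 = -(-7 + ⅔)/85 + 1/11 = -1/85*(-19/3) + 1/11 = 19/255 + 1/11 = 464/2805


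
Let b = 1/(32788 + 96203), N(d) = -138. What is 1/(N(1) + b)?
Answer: -128991/17800757 ≈ -0.0072464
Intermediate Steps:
b = 1/128991 ≈ 7.7525e-6
1/(N(1) + b) = 1/(-138 + 1/128991) = 1/(-17800757/128991) = -128991/17800757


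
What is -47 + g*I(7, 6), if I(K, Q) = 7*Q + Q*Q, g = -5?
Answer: -437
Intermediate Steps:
I(K, Q) = Q² + 7*Q (I(K, Q) = 7*Q + Q² = Q² + 7*Q)
-47 + g*I(7, 6) = -47 - 30*(7 + 6) = -47 - 30*13 = -47 - 5*78 = -47 - 390 = -437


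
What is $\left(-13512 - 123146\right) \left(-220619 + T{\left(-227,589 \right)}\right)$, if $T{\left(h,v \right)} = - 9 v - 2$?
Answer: $30874048676$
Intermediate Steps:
$T{\left(h,v \right)} = -2 - 9 v$
$\left(-13512 - 123146\right) \left(-220619 + T{\left(-227,589 \right)}\right) = \left(-13512 - 123146\right) \left(-220619 - 5303\right) = - 136658 \left(-220619 - 5303\right) = \left(-136658\right) \left(-225922\right) = 30874048676$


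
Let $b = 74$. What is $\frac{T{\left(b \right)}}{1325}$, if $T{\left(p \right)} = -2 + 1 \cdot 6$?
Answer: $\frac{4}{1325} \approx 0.0030189$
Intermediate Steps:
$T{\left(p \right)} = 4$ ($T{\left(p \right)} = -2 + 6 = 4$)
$\frac{T{\left(b \right)}}{1325} = \frac{4}{1325}$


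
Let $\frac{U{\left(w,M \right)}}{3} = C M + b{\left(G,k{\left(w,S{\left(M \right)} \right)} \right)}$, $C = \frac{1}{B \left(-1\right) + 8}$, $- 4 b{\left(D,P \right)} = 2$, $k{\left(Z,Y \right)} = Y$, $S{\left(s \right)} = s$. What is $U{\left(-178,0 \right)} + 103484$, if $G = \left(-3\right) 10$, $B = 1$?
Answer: $\frac{206965}{2} \approx 1.0348 \cdot 10^{5}$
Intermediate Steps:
$G = -30$
$b{\left(D,P \right)} = - \frac{1}{2}$ ($b{\left(D,P \right)} = \left(- \frac{1}{4}\right) 2 = - \frac{1}{2}$)
$C = \frac{1}{7}$ ($C = \frac{1}{1 \left(-1\right) + 8} = \frac{1}{-1 + 8} = \frac{1}{7} \approx 0.14286$)
$U{\left(w,M \right)} = - \frac{3}{2} + \frac{3 M}{7}$ ($U{\left(w,M \right)} = 3 \left(\frac{M}{7} - \frac{1}{2}\right) = 3 \left(- \frac{1}{2} + \frac{M}{7}\right) = - \frac{3}{2} + \frac{3 M}{7}$)
$U{\left(-178,0 \right)} + 103484 = \left(- \frac{3}{2} + \frac{3}{7} \cdot 0\right) + 103484 = \left(- \frac{3}{2} + 0\right) + 103484 = - \frac{3}{2} + 103484 = \frac{206965}{2}$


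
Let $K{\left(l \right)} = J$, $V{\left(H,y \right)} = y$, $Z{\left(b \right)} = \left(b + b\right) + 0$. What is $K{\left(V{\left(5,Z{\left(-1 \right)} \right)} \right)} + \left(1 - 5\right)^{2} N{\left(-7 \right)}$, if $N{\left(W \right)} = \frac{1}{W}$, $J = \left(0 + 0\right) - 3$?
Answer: $- \frac{37}{7} \approx -5.2857$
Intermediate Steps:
$Z{\left(b \right)} = 2 b$ ($Z{\left(b \right)} = 2 b + 0 = 2 b$)
$J = -3$ ($J = 0 - 3 = -3$)
$K{\left(l \right)} = -3$
$K{\left(V{\left(5,Z{\left(-1 \right)} \right)} \right)} + \left(1 - 5\right)^{2} N{\left(-7 \right)} = -3 + \frac{\left(1 - 5\right)^{2}}{-7} = -3 + \left(-4\right)^{2} \left(- \frac{1}{7}\right) = -3 + 16 \left(- \frac{1}{7}\right) = -3 - \frac{16}{7} = - \frac{37}{7}$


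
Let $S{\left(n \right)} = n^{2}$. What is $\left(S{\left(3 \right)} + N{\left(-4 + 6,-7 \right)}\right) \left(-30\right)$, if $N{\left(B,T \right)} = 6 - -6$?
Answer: $-630$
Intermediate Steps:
$N{\left(B,T \right)} = 12$ ($N{\left(B,T \right)} = 6 + 6 = 12$)
$\left(S{\left(3 \right)} + N{\left(-4 + 6,-7 \right)}\right) \left(-30\right) = \left(3^{2} + 12\right) \left(-30\right) = \left(9 + 12\right) \left(-30\right) = 21 \left(-30\right) = -630$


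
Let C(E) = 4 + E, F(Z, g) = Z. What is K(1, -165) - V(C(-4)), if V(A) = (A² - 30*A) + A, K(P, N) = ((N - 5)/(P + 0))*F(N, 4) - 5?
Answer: 28045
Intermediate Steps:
K(P, N) = -5 + N*(-5 + N)/P (K(P, N) = ((N - 5)/(P + 0))*N - 5 = ((-5 + N)/P)*N - 5 = N*(-5 + N)/P - 5 = -5 + N*(-5 + N)/P)
V(A) = A² - 29*A
K(1, -165) - V(C(-4)) = ((-165)² - 5*(-165) - 5*1)/1 - (4 - 4)*(-29 + (4 - 4)) = 1*(27225 + 825 - 5) - 0*(-29 + 0) = 1*28045 - 0*(-29) = 28045 - 1*0 = 28045 + 0 = 28045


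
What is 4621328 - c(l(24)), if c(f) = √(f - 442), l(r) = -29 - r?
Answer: 4621328 - 3*I*√55 ≈ 4.6213e+6 - 22.249*I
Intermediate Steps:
c(f) = √(-442 + f)
4621328 - c(l(24)) = 4621328 - √(-442 + (-29 - 1*24)) = 4621328 - √(-442 + (-29 - 24)) = 4621328 - √(-442 - 53) = 4621328 - √(-495) = 4621328 - 3*I*√55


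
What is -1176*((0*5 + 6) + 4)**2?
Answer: -117600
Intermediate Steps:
-1176*((0*5 + 6) + 4)**2 = -1176*((0 + 6) + 4)**2 = -1176*(6 + 4)**2 = -1176*10**2 = -1176*100 = -117600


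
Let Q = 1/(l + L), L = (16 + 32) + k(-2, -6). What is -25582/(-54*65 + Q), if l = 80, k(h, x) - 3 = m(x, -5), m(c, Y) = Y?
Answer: 3223332/442259 ≈ 7.2883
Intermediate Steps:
k(h, x) = -2 (k(h, x) = 3 - 5 = -2)
L = 46 (L = (16 + 32) - 2 = 48 - 2 = 46)
Q = 1/126 (Q = 1/(80 + 46) = 1/126 ≈ 0.0079365)
-25582/(-54*65 + Q) = -25582/(-54*65 + 1/126) = -25582/(-3510 + 1/126) = -25582/(-442259/126) = -25582*(-126/442259) = 3223332/442259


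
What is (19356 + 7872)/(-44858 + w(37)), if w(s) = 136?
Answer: -13614/22361 ≈ -0.60883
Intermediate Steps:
(19356 + 7872)/(-44858 + w(37)) = (19356 + 7872)/(-44858 + 136) = 27228/(-44722) = 27228*(-1/44722) = -13614/22361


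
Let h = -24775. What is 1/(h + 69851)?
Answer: 1/45076 ≈ 2.2185e-5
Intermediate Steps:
1/(h + 69851) = 1/(-24775 + 69851) = 1/45076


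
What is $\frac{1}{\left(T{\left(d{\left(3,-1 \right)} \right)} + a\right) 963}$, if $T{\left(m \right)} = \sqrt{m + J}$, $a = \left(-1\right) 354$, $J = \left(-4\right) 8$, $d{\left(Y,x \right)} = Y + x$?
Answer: $- \frac{59}{20118033} - \frac{i \sqrt{30}}{120708198} \approx -2.9327 \cdot 10^{-6} - 4.5376 \cdot 10^{-8} i$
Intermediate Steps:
$J = -32$
$a = -354$
$T{\left(m \right)} = \sqrt{-32 + m}$ ($T{\left(m \right)} = \sqrt{m - 32} = \sqrt{-32 + m}$)
$\frac{1}{\left(T{\left(d{\left(3,-1 \right)} \right)} + a\right) 963} = \frac{1}{\left(\sqrt{-32 + \left(3 - 1\right)} - 354\right) 963} = \frac{1}{\sqrt{-32 + 2} - 354} \cdot \frac{1}{963} = \frac{1}{\sqrt{-30} - 354} \cdot \frac{1}{963} = \frac{1}{i \sqrt{30} - 354} \cdot \frac{1}{963} = \frac{1}{-354 + i \sqrt{30}} \cdot \frac{1}{963} = \frac{1}{963 \left(-354 + i \sqrt{30}\right)}$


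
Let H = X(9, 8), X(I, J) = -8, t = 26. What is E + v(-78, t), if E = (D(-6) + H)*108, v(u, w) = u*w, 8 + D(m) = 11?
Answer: -2568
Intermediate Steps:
D(m) = 3 (D(m) = -8 + 11 = 3)
H = -8
E = -540 (E = (3 - 8)*108 = -5*108 = -540)
E + v(-78, t) = -540 - 78*26 = -540 - 2028 = -2568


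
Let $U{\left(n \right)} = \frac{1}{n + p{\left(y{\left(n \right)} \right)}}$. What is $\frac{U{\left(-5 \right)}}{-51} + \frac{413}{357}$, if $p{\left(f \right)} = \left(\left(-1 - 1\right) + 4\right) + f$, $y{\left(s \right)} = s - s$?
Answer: $\frac{178}{153} \approx 1.1634$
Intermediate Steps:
$y{\left(s \right)} = 0$
$p{\left(f \right)} = 2 + f$ ($p{\left(f \right)} = \left(\left(-1 - 1\right) + 4\right) + f = \left(-2 + 4\right) + f = 2 + f$)
$U{\left(n \right)} = \frac{1}{2 + n}$ ($U{\left(n \right)} = \frac{1}{n + \left(2 + 0\right)} = \frac{1}{n + 2} = \frac{1}{2 + n}$)
$\frac{U{\left(-5 \right)}}{-51} + \frac{413}{357} = \frac{1}{\left(2 - 5\right) \left(-51\right)} + \frac{413}{357} = \frac{1}{-3} \left(- \frac{1}{51}\right) + 413 \cdot \frac{1}{357} = \left(- \frac{1}{3}\right) \left(- \frac{1}{51}\right) + \frac{59}{51} = \frac{1}{153} + \frac{59}{51} = \frac{178}{153}$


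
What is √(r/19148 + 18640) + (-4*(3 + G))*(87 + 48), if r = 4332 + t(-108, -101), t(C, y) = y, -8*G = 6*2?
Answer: -810 + √1708590166437/9574 ≈ -673.47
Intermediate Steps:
G = -3/2 (G = -3*2/4 = -⅛*12 = -3/2 ≈ -1.5000)
r = 4231 (r = 4332 - 101 = 4231)
√(r/19148 + 18640) + (-4*(3 + G))*(87 + 48) = √(4231/19148 + 18640) + (-4*(3 - 3/2))*(87 + 48) = √(4231*(1/19148) + 18640) - 4*3/2*135 = √(4231/19148 + 18640) - 6*135 = √(356922951/19148) - 810 = √1708590166437/9574 - 810 = -810 + √1708590166437/9574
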